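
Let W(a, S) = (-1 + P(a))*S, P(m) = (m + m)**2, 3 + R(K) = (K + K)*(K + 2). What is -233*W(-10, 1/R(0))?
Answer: 30989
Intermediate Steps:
R(K) = -3 + 2*K*(2 + K) (R(K) = -3 + (K + K)*(K + 2) = -3 + (2*K)*(2 + K) = -3 + 2*K*(2 + K))
P(m) = 4*m**2 (P(m) = (2*m)**2 = 4*m**2)
W(a, S) = S*(-1 + 4*a**2) (W(a, S) = (-1 + 4*a**2)*S = S*(-1 + 4*a**2))
-233*W(-10, 1/R(0)) = -233*(-1 + 4*(-10)**2)/(-3 + 2*0**2 + 4*0) = -233*(-1 + 4*100)/(-3 + 2*0 + 0) = -233*(-1 + 400)/(-3 + 0 + 0) = -233*399/(-3) = -(-233)*399/3 = -233*(-133) = 30989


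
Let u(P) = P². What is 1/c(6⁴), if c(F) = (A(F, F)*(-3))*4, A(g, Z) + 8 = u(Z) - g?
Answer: -1/20139744 ≈ -4.9653e-8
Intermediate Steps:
A(g, Z) = -8 + Z² - g (A(g, Z) = -8 + (Z² - g) = -8 + Z² - g)
c(F) = 96 - 12*F² + 12*F (c(F) = ((-8 + F² - F)*(-3))*4 = (24 - 3*F² + 3*F)*4 = 96 - 12*F² + 12*F)
1/c(6⁴) = 1/(96 - 12*(6⁴)² + 12*6⁴) = 1/(96 - 12*1296² + 12*1296) = 1/(96 - 12*1679616 + 15552) = 1/(96 - 20155392 + 15552) = 1/(-20139744) = -1/20139744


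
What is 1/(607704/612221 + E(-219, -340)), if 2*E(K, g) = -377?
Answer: -1224442/229591909 ≈ -0.0053331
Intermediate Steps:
E(K, g) = -377/2 (E(K, g) = (½)*(-377) = -377/2)
1/(607704/612221 + E(-219, -340)) = 1/(607704/612221 - 377/2) = 1/(-229591909/1224442) = -1224442/229591909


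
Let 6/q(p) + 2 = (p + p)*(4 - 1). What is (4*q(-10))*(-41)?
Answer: 492/31 ≈ 15.871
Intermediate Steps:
q(p) = 6/(-2 + 6*p) (q(p) = 6/(-2 + (p + p)*(4 - 1)) = 6/(-2 + (2*p)*3) = 6/(-2 + 6*p))
(4*q(-10))*(-41) = (4*(3/(-1 + 3*(-10))))*(-41) = (4*(3/(-1 - 30)))*(-41) = (4*(3/(-31)))*(-41) = (4*(3*(-1/31)))*(-41) = (4*(-3/31))*(-41) = -12/31*(-41) = 492/31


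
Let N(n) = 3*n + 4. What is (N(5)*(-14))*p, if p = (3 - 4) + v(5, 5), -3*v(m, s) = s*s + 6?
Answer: 9044/3 ≈ 3014.7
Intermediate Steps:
N(n) = 4 + 3*n
v(m, s) = -2 - s²/3 (v(m, s) = -(s*s + 6)/3 = -(s² + 6)/3 = -(6 + s²)/3 = -2 - s²/3)
p = -34/3 (p = (3 - 4) + (-2 - ⅓*5²) = -1 + (-2 - ⅓*25) = -1 + (-2 - 25/3) = -1 - 31/3 = -34/3 ≈ -11.333)
(N(5)*(-14))*p = ((4 + 3*5)*(-14))*(-34/3) = ((4 + 15)*(-14))*(-34/3) = (19*(-14))*(-34/3) = -266*(-34/3) = 9044/3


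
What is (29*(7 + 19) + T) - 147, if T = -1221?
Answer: -614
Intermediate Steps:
(29*(7 + 19) + T) - 147 = (29*(7 + 19) - 1221) - 147 = (29*26 - 1221) - 147 = (754 - 1221) - 147 = -467 - 147 = -614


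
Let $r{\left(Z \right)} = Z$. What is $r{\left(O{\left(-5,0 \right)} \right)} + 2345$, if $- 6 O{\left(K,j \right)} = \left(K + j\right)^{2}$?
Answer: $\frac{14045}{6} \approx 2340.8$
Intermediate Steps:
$O{\left(K,j \right)} = - \frac{\left(K + j\right)^{2}}{6}$
$r{\left(O{\left(-5,0 \right)} \right)} + 2345 = - \frac{\left(-5 + 0\right)^{2}}{6} + 2345 = - \frac{\left(-5\right)^{2}}{6} + 2345 = \left(- \frac{1}{6}\right) 25 + 2345 = - \frac{25}{6} + 2345 = \frac{14045}{6}$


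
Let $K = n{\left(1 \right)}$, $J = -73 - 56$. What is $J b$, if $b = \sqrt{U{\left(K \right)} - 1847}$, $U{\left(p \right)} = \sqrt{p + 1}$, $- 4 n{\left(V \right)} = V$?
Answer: $- \frac{129 i \sqrt{7388 - 2 \sqrt{3}}}{2} \approx - 5542.7 i$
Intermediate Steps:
$J = -129$ ($J = -73 - 56 = -129$)
$n{\left(V \right)} = - \frac{V}{4}$
$K = - \frac{1}{4}$ ($K = \left(- \frac{1}{4}\right) 1 = - \frac{1}{4} \approx -0.25$)
$U{\left(p \right)} = \sqrt{1 + p}$
$b = \sqrt{-1847 + \frac{\sqrt{3}}{2}}$ ($b = \sqrt{\sqrt{1 - \frac{1}{4}} - 1847} = \sqrt{\sqrt{\frac{3}{4}} - 1847} = \sqrt{\frac{\sqrt{3}}{2} - 1847} = \sqrt{-1847 + \frac{\sqrt{3}}{2}} \approx 42.967 i$)
$J b = - 129 \frac{\sqrt{-7388 + 2 \sqrt{3}}}{2} = - \frac{129 \sqrt{-7388 + 2 \sqrt{3}}}{2}$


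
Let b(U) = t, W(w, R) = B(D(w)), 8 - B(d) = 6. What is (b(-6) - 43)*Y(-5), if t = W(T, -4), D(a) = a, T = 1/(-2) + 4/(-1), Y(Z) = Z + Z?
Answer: 410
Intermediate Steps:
Y(Z) = 2*Z
T = -9/2 (T = 1*(-1/2) + 4*(-1) = -1/2 - 4 = -9/2 ≈ -4.5000)
B(d) = 2 (B(d) = 8 - 1*6 = 8 - 6 = 2)
W(w, R) = 2
t = 2
b(U) = 2
(b(-6) - 43)*Y(-5) = (2 - 43)*(2*(-5)) = -41*(-10) = 410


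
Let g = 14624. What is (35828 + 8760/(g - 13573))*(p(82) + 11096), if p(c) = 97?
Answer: 421573017684/1051 ≈ 4.0112e+8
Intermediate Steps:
(35828 + 8760/(g - 13573))*(p(82) + 11096) = (35828 + 8760/(14624 - 13573))*(97 + 11096) = (35828 + 8760/1051)*11193 = (37663988/1051)*11193 = 421573017684/1051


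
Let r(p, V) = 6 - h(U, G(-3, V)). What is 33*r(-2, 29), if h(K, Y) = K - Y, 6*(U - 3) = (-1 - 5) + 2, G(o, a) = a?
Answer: 1078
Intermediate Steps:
U = 7/3 (U = 3 + ((-1 - 5) + 2)/6 = 3 + (-6 + 2)/6 = 3 + (1/6)*(-4) = 3 - 2/3 = 7/3 ≈ 2.3333)
r(p, V) = 11/3 + V (r(p, V) = 6 - (7/3 - V) = 6 + (-7/3 + V) = 11/3 + V)
33*r(-2, 29) = 33*(11/3 + 29) = 33*(98/3) = 1078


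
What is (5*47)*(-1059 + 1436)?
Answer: 88595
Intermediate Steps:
(5*47)*(-1059 + 1436) = 235*377 = 88595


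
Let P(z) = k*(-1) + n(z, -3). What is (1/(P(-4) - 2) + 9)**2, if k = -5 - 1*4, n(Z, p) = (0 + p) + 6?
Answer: 8281/100 ≈ 82.810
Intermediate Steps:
n(Z, p) = 6 + p (n(Z, p) = p + 6 = 6 + p)
k = -9 (k = -5 - 4 = -9)
P(z) = 12 (P(z) = -9*(-1) + (6 - 3) = 9 + 3 = 12)
(1/(P(-4) - 2) + 9)**2 = (1/(12 - 2) + 9)**2 = (1/10 + 9)**2 = (91/10)**2 = 8281/100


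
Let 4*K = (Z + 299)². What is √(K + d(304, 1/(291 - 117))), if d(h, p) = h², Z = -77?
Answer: √104737 ≈ 323.63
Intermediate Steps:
K = 12321 (K = (-77 + 299)²/4 = (¼)*222² = (¼)*49284 = 12321)
√(K + d(304, 1/(291 - 117))) = √(12321 + 304²) = √(12321 + 92416) = √104737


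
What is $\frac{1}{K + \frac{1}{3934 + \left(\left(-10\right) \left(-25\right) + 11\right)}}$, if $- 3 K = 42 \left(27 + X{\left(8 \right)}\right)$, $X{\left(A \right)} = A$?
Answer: $- \frac{4195}{2055549} \approx -0.0020408$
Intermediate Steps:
$K = -490$ ($K = - \frac{42 \left(27 + 8\right)}{3} = - \frac{42 \cdot 35}{3} = \left(- \frac{1}{3}\right) 1470 = -490$)
$\frac{1}{K + \frac{1}{3934 + \left(\left(-10\right) \left(-25\right) + 11\right)}} = \frac{1}{-490 + \frac{1}{3934 + \left(\left(-10\right) \left(-25\right) + 11\right)}} = \frac{1}{-490 + \frac{1}{3934 + \left(250 + 11\right)}} = \frac{1}{-490 + \frac{1}{3934 + 261}} = \frac{1}{-490 + \frac{1}{4195}} = \frac{1}{- \frac{2055549}{4195}} = - \frac{4195}{2055549}$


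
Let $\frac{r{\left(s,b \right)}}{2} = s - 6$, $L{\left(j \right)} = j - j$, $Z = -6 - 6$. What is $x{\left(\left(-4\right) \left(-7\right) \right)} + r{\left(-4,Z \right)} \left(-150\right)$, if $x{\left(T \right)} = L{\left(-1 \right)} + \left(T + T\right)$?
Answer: $3056$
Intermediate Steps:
$Z = -12$
$L{\left(j \right)} = 0$
$r{\left(s,b \right)} = -12 + 2 s$ ($r{\left(s,b \right)} = 2 \left(s - 6\right) = 2 \left(-6 + s\right) = -12 + 2 s$)
$x{\left(T \right)} = 2 T$ ($x{\left(T \right)} = 0 + \left(T + T\right) = 0 + 2 T = 2 T$)
$x{\left(\left(-4\right) \left(-7\right) \right)} + r{\left(-4,Z \right)} \left(-150\right) = 2 \left(\left(-4\right) \left(-7\right)\right) + \left(-12 + 2 \left(-4\right)\right) \left(-150\right) = 2 \cdot 28 + \left(-12 - 8\right) \left(-150\right) = 56 - -3000 = 56 + 3000 = 3056$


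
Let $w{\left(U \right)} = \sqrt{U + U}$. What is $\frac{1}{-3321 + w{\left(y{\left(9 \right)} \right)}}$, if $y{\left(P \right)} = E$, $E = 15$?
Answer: $- \frac{1107}{3676337} - \frac{\sqrt{30}}{11029011} \approx -0.00030161$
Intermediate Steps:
$y{\left(P \right)} = 15$
$w{\left(U \right)} = \sqrt{2} \sqrt{U}$ ($w{\left(U \right)} = \sqrt{2 U} = \sqrt{2} \sqrt{U}$)
$\frac{1}{-3321 + w{\left(y{\left(9 \right)} \right)}} = \frac{1}{-3321 + \sqrt{2} \sqrt{15}} = \frac{1}{-3321 + \sqrt{30}}$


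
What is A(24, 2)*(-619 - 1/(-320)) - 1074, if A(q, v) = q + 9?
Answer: -6880287/320 ≈ -21501.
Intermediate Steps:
A(q, v) = 9 + q
A(24, 2)*(-619 - 1/(-320)) - 1074 = (9 + 24)*(-619 - 1/(-320)) - 1074 = 33*(-619 - 1*(-1/320)) - 1074 = 33*(-619 + 1/320) - 1074 = 33*(-198079/320) - 1074 = -6536607/320 - 1074 = -6880287/320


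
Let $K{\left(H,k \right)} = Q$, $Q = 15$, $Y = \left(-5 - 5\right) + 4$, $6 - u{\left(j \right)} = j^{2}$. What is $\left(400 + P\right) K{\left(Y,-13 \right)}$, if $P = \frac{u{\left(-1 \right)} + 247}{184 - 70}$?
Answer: $\frac{114630}{19} \approx 6033.2$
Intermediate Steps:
$u{\left(j \right)} = 6 - j^{2}$
$Y = -6$ ($Y = -10 + 4 = -6$)
$K{\left(H,k \right)} = 15$
$P = \frac{42}{19}$ ($P = \frac{\left(6 - \left(-1\right)^{2}\right) + 247}{184 - 70} = \frac{\left(6 - 1\right) + 247}{114} = \left(\left(6 - 1\right) + 247\right) \frac{1}{114} = \left(5 + 247\right) \frac{1}{114} = 252 \cdot \frac{1}{114} = \frac{42}{19} \approx 2.2105$)
$\left(400 + P\right) K{\left(Y,-13 \right)} = \left(400 + \frac{42}{19}\right) 15 = \frac{7642}{19} \cdot 15 = \frac{114630}{19}$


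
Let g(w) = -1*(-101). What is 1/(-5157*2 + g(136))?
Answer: -1/10213 ≈ -9.7914e-5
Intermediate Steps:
g(w) = 101
1/(-5157*2 + g(136)) = 1/(-5157*2 + 101) = 1/(-10314 + 101) = 1/(-10213) = -1/10213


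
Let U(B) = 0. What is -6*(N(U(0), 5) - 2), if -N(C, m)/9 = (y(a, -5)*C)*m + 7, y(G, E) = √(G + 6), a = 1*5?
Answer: 390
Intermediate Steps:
a = 5
y(G, E) = √(6 + G)
N(C, m) = -63 - 9*C*m*√11 (N(C, m) = -9*((√(6 + 5)*C)*m + 7) = -9*((√11*C)*m + 7) = -9*((C*√11)*m + 7) = -9*(C*m*√11 + 7) = -9*(7 + C*m*√11) = -63 - 9*C*m*√11)
-6*(N(U(0), 5) - 2) = -6*((-63 - 9*0*5*√11) - 2) = -6*((-63 + 0) - 2) = -6*(-63 - 2) = -6*(-65) = 390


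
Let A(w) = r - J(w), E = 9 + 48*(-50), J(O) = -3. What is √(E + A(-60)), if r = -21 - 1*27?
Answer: 2*I*√609 ≈ 49.356*I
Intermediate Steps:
r = -48 (r = -21 - 27 = -48)
E = -2391 (E = 9 - 2400 = -2391)
A(w) = -45 (A(w) = -48 - 1*(-3) = -48 + 3 = -45)
√(E + A(-60)) = √(-2391 - 45) = √(-2436) = 2*I*√609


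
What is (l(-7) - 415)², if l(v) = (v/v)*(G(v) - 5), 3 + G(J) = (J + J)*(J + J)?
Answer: 51529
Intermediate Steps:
G(J) = -3 + 4*J² (G(J) = -3 + (J + J)*(J + J) = -3 + (2*J)*(2*J) = -3 + 4*J²)
l(v) = -8 + 4*v² (l(v) = (v/v)*((-3 + 4*v²) - 5) = 1*(-8 + 4*v²) = -8 + 4*v²)
(l(-7) - 415)² = ((-8 + 4*(-7)²) - 415)² = ((-8 + 4*49) - 415)² = ((-8 + 196) - 415)² = (188 - 415)² = (-227)² = 51529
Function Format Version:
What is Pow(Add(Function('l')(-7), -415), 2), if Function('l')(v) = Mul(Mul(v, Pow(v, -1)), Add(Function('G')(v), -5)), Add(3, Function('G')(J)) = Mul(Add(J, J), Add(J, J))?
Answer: 51529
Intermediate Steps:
Function('G')(J) = Add(-3, Mul(4, Pow(J, 2))) (Function('G')(J) = Add(-3, Mul(Add(J, J), Add(J, J))) = Add(-3, Mul(Mul(2, J), Mul(2, J))) = Add(-3, Mul(4, Pow(J, 2))))
Function('l')(v) = Add(-8, Mul(4, Pow(v, 2))) (Function('l')(v) = Mul(Mul(v, Pow(v, -1)), Add(Add(-3, Mul(4, Pow(v, 2))), -5)) = Mul(1, Add(-8, Mul(4, Pow(v, 2)))) = Add(-8, Mul(4, Pow(v, 2))))
Pow(Add(Function('l')(-7), -415), 2) = Pow(Add(Add(-8, Mul(4, Pow(-7, 2))), -415), 2) = Pow(Add(Add(-8, Mul(4, 49)), -415), 2) = Pow(Add(Add(-8, 196), -415), 2) = Pow(Add(188, -415), 2) = Pow(-227, 2) = 51529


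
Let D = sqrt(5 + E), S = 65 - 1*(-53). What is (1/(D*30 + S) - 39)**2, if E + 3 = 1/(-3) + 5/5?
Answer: 50471666881/33200644 + 1123295*sqrt(6)/8300161 ≈ 1520.5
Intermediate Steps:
E = -7/3 (E = -3 + (1/(-3) + 5/5) = -3 + (1*(-1/3) + 5*(1/5)) = -3 + (-1/3 + 1) = -3 + 2/3 = -7/3 ≈ -2.3333)
S = 118 (S = 65 + 53 = 118)
D = 2*sqrt(6)/3 (D = sqrt(5 - 7/3) = sqrt(8/3) = 2*sqrt(6)/3 ≈ 1.6330)
(1/(D*30 + S) - 39)**2 = (1/((2*sqrt(6)/3)*30 + 118) - 39)**2 = (1/(20*sqrt(6) + 118) - 39)**2 = (1/(118 + 20*sqrt(6)) - 39)**2 = (-39 + 1/(118 + 20*sqrt(6)))**2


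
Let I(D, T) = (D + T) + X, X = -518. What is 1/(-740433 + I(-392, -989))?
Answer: -1/742332 ≈ -1.3471e-6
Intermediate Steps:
I(D, T) = -518 + D + T (I(D, T) = (D + T) - 518 = -518 + D + T)
1/(-740433 + I(-392, -989)) = 1/(-740433 + (-518 - 392 - 989)) = 1/(-740433 - 1899) = 1/(-742332) = -1/742332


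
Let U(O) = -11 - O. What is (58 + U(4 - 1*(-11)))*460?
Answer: 14720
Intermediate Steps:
(58 + U(4 - 1*(-11)))*460 = (58 + (-11 - (4 - 1*(-11))))*460 = (58 + (-11 - (4 + 11)))*460 = (58 + (-11 - 1*15))*460 = (58 + (-11 - 15))*460 = (58 - 26)*460 = 32*460 = 14720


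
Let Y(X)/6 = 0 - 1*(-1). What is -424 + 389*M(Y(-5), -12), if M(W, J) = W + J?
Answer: -2758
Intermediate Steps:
Y(X) = 6 (Y(X) = 6*(0 - 1*(-1)) = 6*(0 + 1) = 6*1 = 6)
M(W, J) = J + W
-424 + 389*M(Y(-5), -12) = -424 + 389*(-12 + 6) = -424 + 389*(-6) = -424 - 2334 = -2758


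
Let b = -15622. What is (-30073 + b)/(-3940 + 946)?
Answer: 45695/2994 ≈ 15.262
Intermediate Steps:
(-30073 + b)/(-3940 + 946) = (-30073 - 15622)/(-3940 + 946) = -45695/(-2994) = -45695*(-1/2994) = 45695/2994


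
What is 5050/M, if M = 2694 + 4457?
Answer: 5050/7151 ≈ 0.70619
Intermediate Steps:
M = 7151
5050/M = 5050/7151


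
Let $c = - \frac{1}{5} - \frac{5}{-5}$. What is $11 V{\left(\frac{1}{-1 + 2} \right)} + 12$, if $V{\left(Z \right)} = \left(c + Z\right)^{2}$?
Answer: $\frac{1191}{25} \approx 47.64$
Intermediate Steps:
$c = \frac{4}{5}$ ($c = \left(-1\right) \frac{1}{5} - -1 = - \frac{1}{5} + 1 = \frac{4}{5} \approx 0.8$)
$V{\left(Z \right)} = \left(\frac{4}{5} + Z\right)^{2}$
$11 V{\left(\frac{1}{-1 + 2} \right)} + 12 = 11 \frac{\left(4 + \frac{5}{-1 + 2}\right)^{2}}{25} + 12 = 11 \frac{\left(4 + \frac{5}{1}\right)^{2}}{25} + 12 = 11 \frac{\left(4 + 5 \cdot 1\right)^{2}}{25} + 12 = 11 \frac{\left(4 + 5\right)^{2}}{25} + 12 = 11 \frac{9^{2}}{25} + 12 = 11 \cdot \frac{1}{25} \cdot 81 + 12 = 11 \cdot \frac{81}{25} + 12 = \frac{891}{25} + 12 = \frac{1191}{25}$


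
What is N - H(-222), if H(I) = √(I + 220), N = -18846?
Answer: -18846 - I*√2 ≈ -18846.0 - 1.4142*I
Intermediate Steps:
H(I) = √(220 + I)
N - H(-222) = -18846 - √(220 - 222) = -18846 - √(-2) = -18846 - I*√2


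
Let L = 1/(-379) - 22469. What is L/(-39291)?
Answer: 405512/709109 ≈ 0.57186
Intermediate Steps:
L = -8515752/379 (L = -1/379 - 22469 = -8515752/379 ≈ -22469.)
L/(-39291) = -8515752/379/(-39291) = -8515752/379*(-1/39291) = 405512/709109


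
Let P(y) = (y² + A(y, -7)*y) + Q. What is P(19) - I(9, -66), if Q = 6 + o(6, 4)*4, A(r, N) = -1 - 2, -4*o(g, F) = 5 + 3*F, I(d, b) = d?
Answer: 284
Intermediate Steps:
o(g, F) = -5/4 - 3*F/4 (o(g, F) = -(5 + 3*F)/4 = -5/4 - 3*F/4)
A(r, N) = -3
Q = -11 (Q = 6 + (-5/4 - ¾*4)*4 = 6 + (-5/4 - 3)*4 = 6 - 17/4*4 = 6 - 17 = -11)
P(y) = -11 + y² - 3*y (P(y) = (y² - 3*y) - 11 = -11 + y² - 3*y)
P(19) - I(9, -66) = (-11 + 19² - 3*19) - 1*9 = (-11 + 361 - 57) - 9 = 293 - 9 = 284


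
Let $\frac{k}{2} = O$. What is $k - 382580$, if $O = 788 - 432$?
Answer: $-381868$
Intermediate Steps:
$O = 356$ ($O = 788 - 432 = 356$)
$k = 712$ ($k = 2 \cdot 356 = 712$)
$k - 382580 = 712 - 382580 = -381868$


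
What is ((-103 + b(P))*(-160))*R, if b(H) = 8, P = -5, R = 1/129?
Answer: 15200/129 ≈ 117.83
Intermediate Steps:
R = 1/129 ≈ 0.0077519
((-103 + b(P))*(-160))*R = ((-103 + 8)*(-160))*(1/129) = -95*(-160)*(1/129) = 15200*(1/129) = 15200/129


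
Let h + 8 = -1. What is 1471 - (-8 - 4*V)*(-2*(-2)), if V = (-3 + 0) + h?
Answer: 1311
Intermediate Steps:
h = -9 (h = -8 - 1 = -9)
V = -12 (V = (-3 + 0) - 9 = -3 - 9 = -12)
1471 - (-8 - 4*V)*(-2*(-2)) = 1471 - (-8 - 4*(-12))*(-2*(-2)) = 1471 - (-8 + 48)*4 = 1471 - 40*4 = 1471 - 1*160 = 1471 - 160 = 1311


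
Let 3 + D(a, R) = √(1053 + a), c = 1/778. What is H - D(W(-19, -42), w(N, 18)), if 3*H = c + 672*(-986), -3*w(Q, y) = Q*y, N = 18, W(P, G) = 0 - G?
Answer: -515489573/2334 - √1095 ≈ -2.2089e+5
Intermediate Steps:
W(P, G) = -G
c = 1/778 ≈ 0.0012853
w(Q, y) = -Q*y/3
D(a, R) = -3 + √(1053 + a)
H = -515496575/2334 (H = (1/778 + 672*(-986))/3 = (1/778 - 662592)/3 = (⅓)*(-515496575/778) = -515496575/2334 ≈ -2.2086e+5)
H - D(W(-19, -42), w(N, 18)) = -515496575/2334 - (-3 + √(1053 - 1*(-42))) = -515496575/2334 - (-3 + √(1053 + 42)) = -515496575/2334 - (-3 + √1095) = -515496575/2334 + (3 - √1095) = -515489573/2334 - √1095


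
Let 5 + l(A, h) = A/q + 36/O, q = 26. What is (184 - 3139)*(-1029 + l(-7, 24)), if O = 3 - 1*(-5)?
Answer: 39558585/13 ≈ 3.0430e+6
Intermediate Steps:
O = 8 (O = 3 + 5 = 8)
l(A, h) = -½ + A/26 (l(A, h) = -5 + (A/26 + 36/8) = -5 + (A*(1/26) + 36*(⅛)) = -5 + (A/26 + 9/2) = -5 + (9/2 + A/26) = -½ + A/26)
(184 - 3139)*(-1029 + l(-7, 24)) = (184 - 3139)*(-1029 + (-½ + (1/26)*(-7))) = -2955*(-1029 + (-½ - 7/26)) = -2955*(-1029 - 10/13) = -2955*(-13387/13) = 39558585/13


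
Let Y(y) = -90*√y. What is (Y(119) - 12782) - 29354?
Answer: -42136 - 90*√119 ≈ -43118.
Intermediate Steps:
(Y(119) - 12782) - 29354 = (-90*√119 - 12782) - 29354 = (-12782 - 90*√119) - 29354 = -42136 - 90*√119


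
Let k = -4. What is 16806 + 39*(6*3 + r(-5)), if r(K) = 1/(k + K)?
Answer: 52511/3 ≈ 17504.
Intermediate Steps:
r(K) = 1/(-4 + K)
16806 + 39*(6*3 + r(-5)) = 16806 + 39*(6*3 + 1/(-4 - 5)) = 16806 + 39*(18 + 1/(-9)) = 16806 + 39*(18 - 1/9) = 16806 + 39*(161/9) = 16806 + 2093/3 = 52511/3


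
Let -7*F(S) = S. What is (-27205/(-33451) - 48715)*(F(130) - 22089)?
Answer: 36025133478540/33451 ≈ 1.0770e+9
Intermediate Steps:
F(S) = -S/7
(-27205/(-33451) - 48715)*(F(130) - 22089) = (-27205/(-33451) - 48715)*(-⅐*130 - 22089) = (-27205*(-1/33451) - 48715)*(-130/7 - 22089) = (27205/33451 - 48715)*(-154753/7) = -1629538260/33451*(-154753/7) = 36025133478540/33451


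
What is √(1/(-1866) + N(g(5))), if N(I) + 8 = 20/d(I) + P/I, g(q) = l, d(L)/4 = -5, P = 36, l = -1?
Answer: I*√156689886/1866 ≈ 6.7082*I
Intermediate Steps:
d(L) = -20 (d(L) = 4*(-5) = -20)
g(q) = -1
N(I) = -9 + 36/I (N(I) = -8 + (20/(-20) + 36/I) = -8 + (20*(-1/20) + 36/I) = -8 + (-1 + 36/I) = -9 + 36/I)
√(1/(-1866) + N(g(5))) = √(1/(-1866) + (-9 + 36/(-1))) = √(-1/1866 + (-9 + 36*(-1))) = √(-1/1866 + (-9 - 36)) = √(-1/1866 - 45) = √(-83971/1866) = I*√156689886/1866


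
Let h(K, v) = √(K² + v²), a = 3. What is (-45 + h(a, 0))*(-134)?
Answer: 5628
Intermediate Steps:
(-45 + h(a, 0))*(-134) = (-45 + √(3² + 0²))*(-134) = (-45 + √(9 + 0))*(-134) = (-45 + √9)*(-134) = (-45 + 3)*(-134) = -42*(-134) = 5628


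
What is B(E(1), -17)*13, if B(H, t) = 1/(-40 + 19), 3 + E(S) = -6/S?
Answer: -13/21 ≈ -0.61905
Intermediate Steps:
E(S) = -3 - 6/S
B(H, t) = -1/21 (B(H, t) = 1/(-21) = -1/21)
B(E(1), -17)*13 = -1/21*13 = -13/21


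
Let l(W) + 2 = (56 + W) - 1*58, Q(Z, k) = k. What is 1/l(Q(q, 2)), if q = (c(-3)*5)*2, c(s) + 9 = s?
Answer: -1/2 ≈ -0.50000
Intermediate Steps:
c(s) = -9 + s
q = -120 (q = ((-9 - 3)*5)*2 = -12*5*2 = -60*2 = -120)
l(W) = -4 + W (l(W) = -2 + ((56 + W) - 1*58) = -2 + ((56 + W) - 58) = -2 + (-2 + W) = -4 + W)
1/l(Q(q, 2)) = 1/(-4 + 2) = 1/(-2) = -1/2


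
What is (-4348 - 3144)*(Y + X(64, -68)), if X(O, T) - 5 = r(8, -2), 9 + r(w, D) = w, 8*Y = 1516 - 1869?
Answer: 601233/2 ≈ 3.0062e+5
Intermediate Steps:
Y = -353/8 (Y = (1516 - 1869)/8 = (⅛)*(-353) = -353/8 ≈ -44.125)
r(w, D) = -9 + w
X(O, T) = 4 (X(O, T) = 5 + (-9 + 8) = 5 - 1 = 4)
(-4348 - 3144)*(Y + X(64, -68)) = (-4348 - 3144)*(-353/8 + 4) = -7492*(-321/8) = 601233/2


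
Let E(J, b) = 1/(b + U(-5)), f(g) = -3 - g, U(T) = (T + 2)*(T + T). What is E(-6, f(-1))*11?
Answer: 11/28 ≈ 0.39286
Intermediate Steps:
U(T) = 2*T*(2 + T) (U(T) = (2 + T)*(2*T) = 2*T*(2 + T))
E(J, b) = 1/(30 + b) (E(J, b) = 1/(b + 2*(-5)*(2 - 5)) = 1/(b + 2*(-5)*(-3)) = 1/(b + 30) = 1/(30 + b))
E(-6, f(-1))*11 = 11/(30 + (-3 - 1*(-1))) = 11/(30 + (-3 + 1)) = 11/(30 - 2) = 11/28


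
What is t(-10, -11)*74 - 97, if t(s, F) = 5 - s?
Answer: 1013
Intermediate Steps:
t(-10, -11)*74 - 97 = (5 - 1*(-10))*74 - 97 = (5 + 10)*74 - 97 = 15*74 - 97 = 1110 - 97 = 1013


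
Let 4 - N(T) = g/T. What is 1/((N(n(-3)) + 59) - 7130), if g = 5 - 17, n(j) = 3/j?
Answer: -1/7079 ≈ -0.00014126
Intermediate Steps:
g = -12
N(T) = 4 + 12/T (N(T) = 4 - (-12)/T = 4 + 12/T)
1/((N(n(-3)) + 59) - 7130) = 1/(((4 + 12/((3/(-3)))) + 59) - 7130) = 1/(((4 + 12/((3*(-⅓)))) + 59) - 7130) = 1/(((4 + 12/(-1)) + 59) - 7130) = 1/(((4 + 12*(-1)) + 59) - 7130) = 1/(((4 - 12) + 59) - 7130) = 1/((-8 + 59) - 7130) = 1/(51 - 7130) = 1/(-7079) = -1/7079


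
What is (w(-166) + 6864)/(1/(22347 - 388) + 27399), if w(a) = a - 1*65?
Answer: 145654047/601654642 ≈ 0.24209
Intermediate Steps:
w(a) = -65 + a (w(a) = a - 65 = -65 + a)
(w(-166) + 6864)/(1/(22347 - 388) + 27399) = ((-65 - 166) + 6864)/(1/(22347 - 388) + 27399) = (-231 + 6864)/(1/21959 + 27399) = 6633/(1/21959 + 27399) = 6633/(601654642/21959) = 6633*(21959/601654642) = 145654047/601654642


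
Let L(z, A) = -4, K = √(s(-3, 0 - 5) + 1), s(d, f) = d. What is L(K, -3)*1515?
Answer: -6060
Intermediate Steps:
K = I*√2 (K = √(-3 + 1) = √(-2) = I*√2 ≈ 1.4142*I)
L(K, -3)*1515 = -4*1515 = -6060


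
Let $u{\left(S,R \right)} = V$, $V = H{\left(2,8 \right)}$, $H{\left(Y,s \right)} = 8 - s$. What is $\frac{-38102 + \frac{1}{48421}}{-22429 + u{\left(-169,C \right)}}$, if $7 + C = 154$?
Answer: $\frac{1844936941}{1086034609} \approx 1.6988$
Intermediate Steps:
$C = 147$ ($C = -7 + 154 = 147$)
$V = 0$ ($V = 8 - 8 = 0$)
$u{\left(S,R \right)} = 0$
$\frac{-38102 + \frac{1}{48421}}{-22429 + u{\left(-169,C \right)}} = \frac{-38102 + \frac{1}{48421}}{-22429 + 0} = \frac{-38102 + \frac{1}{48421}}{-22429} = \left(- \frac{1844936941}{48421}\right) \left(- \frac{1}{22429}\right) = \frac{1844936941}{1086034609}$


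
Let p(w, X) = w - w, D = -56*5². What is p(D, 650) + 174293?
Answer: 174293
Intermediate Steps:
D = -1400 (D = -56*25 = -1400)
p(w, X) = 0
p(D, 650) + 174293 = 0 + 174293 = 174293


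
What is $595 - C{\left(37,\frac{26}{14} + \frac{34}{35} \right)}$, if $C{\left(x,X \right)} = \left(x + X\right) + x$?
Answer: $\frac{18136}{35} \approx 518.17$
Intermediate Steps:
$C{\left(x,X \right)} = X + 2 x$ ($C{\left(x,X \right)} = \left(X + x\right) + x = X + 2 x$)
$595 - C{\left(37,\frac{26}{14} + \frac{34}{35} \right)} = 595 - \left(\left(\frac{26}{14} + \frac{34}{35}\right) + 2 \cdot 37\right) = 595 - \left(\left(26 \cdot \frac{1}{14} + 34 \cdot \frac{1}{35}\right) + 74\right) = 595 - \left(\left(\frac{13}{7} + \frac{34}{35}\right) + 74\right) = 595 - \left(\frac{99}{35} + 74\right) = 595 - \frac{2689}{35} = \frac{18136}{35}$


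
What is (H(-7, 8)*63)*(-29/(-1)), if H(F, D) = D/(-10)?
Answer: -7308/5 ≈ -1461.6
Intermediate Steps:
H(F, D) = -D/10 (H(F, D) = D*(-⅒) = -D/10)
(H(-7, 8)*63)*(-29/(-1)) = (-⅒*8*63)*(-29/(-1)) = (-⅘*63)*(-29*(-1)) = -252/5*29 = -7308/5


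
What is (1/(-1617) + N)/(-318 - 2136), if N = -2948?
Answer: 4766917/3968118 ≈ 1.2013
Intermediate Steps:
(1/(-1617) + N)/(-318 - 2136) = (1/(-1617) - 2948)/(-318 - 2136) = (-1/1617 - 2948)/(-2454) = -4766917/1617*(-1/2454) = 4766917/3968118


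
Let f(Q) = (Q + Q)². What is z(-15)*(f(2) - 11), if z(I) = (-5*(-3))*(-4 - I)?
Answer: 825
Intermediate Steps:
f(Q) = 4*Q² (f(Q) = (2*Q)² = 4*Q²)
z(I) = -60 - 15*I (z(I) = 15*(-4 - I) = -60 - 15*I)
z(-15)*(f(2) - 11) = (-60 - 15*(-15))*(4*2² - 11) = (-60 + 225)*(4*4 - 11) = 165*(16 - 11) = 165*5 = 825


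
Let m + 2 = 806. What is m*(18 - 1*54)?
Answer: -28944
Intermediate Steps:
m = 804 (m = -2 + 806 = 804)
m*(18 - 1*54) = 804*(18 - 1*54) = 804*(18 - 54) = 804*(-36) = -28944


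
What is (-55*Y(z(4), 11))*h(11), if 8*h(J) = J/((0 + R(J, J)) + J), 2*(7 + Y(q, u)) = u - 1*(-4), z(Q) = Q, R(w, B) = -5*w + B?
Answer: 55/48 ≈ 1.1458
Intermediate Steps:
R(w, B) = B - 5*w
Y(q, u) = -5 + u/2 (Y(q, u) = -7 + (u - 1*(-4))/2 = -7 + (u + 4)/2 = -7 + (4 + u)/2 = -7 + (2 + u/2) = -5 + u/2)
h(J) = -1/24 (h(J) = (J/((0 + (J - 5*J)) + J))/8 = (J/((0 - 4*J) + J))/8 = (J/(-4*J + J))/8 = (J/((-3*J)))/8 = (J*(-1/(3*J)))/8 = (⅛)*(-⅓) = -1/24)
(-55*Y(z(4), 11))*h(11) = -55*(-5 + (½)*11)*(-1/24) = -55*(-5 + 11/2)*(-1/24) = -55*½*(-1/24) = -55/2*(-1/24) = 55/48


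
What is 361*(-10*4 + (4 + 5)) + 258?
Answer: -10933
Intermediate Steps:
361*(-10*4 + (4 + 5)) + 258 = 361*(-40 + 9) + 258 = 361*(-31) + 258 = -11191 + 258 = -10933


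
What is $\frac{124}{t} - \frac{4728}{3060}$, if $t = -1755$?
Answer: $- \frac{48206}{29835} \approx -1.6158$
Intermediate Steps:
$\frac{124}{t} - \frac{4728}{3060} = \frac{124}{-1755} - \frac{4728}{3060} = 124 \left(- \frac{1}{1755}\right) - \frac{394}{255} = - \frac{124}{1755} - \frac{394}{255} = - \frac{48206}{29835}$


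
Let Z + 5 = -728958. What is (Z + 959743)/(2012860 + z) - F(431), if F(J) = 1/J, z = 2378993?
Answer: 95074327/1892888643 ≈ 0.050227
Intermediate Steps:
Z = -728963 (Z = -5 - 728958 = -728963)
(Z + 959743)/(2012860 + z) - F(431) = (-728963 + 959743)/(2012860 + 2378993) - 1/431 = 230780/4391853 - 1*1/431 = 230780*(1/4391853) - 1/431 = 230780/4391853 - 1/431 = 95074327/1892888643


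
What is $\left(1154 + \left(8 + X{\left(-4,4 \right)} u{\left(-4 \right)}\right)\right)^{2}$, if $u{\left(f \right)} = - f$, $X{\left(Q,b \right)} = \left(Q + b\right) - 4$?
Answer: $1313316$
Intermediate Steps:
$X{\left(Q,b \right)} = -4 + Q + b$
$\left(1154 + \left(8 + X{\left(-4,4 \right)} u{\left(-4 \right)}\right)\right)^{2} = \left(1154 + \left(8 + \left(-4 - 4 + 4\right) \left(\left(-1\right) \left(-4\right)\right)\right)\right)^{2} = \left(1154 + \left(8 - 16\right)\right)^{2} = \left(1154 - 8\right)^{2} = 1146^{2} = 1313316$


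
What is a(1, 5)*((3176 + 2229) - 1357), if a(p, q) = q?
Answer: 20240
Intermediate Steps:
a(1, 5)*((3176 + 2229) - 1357) = 5*((3176 + 2229) - 1357) = 5*(5405 - 1357) = 5*4048 = 20240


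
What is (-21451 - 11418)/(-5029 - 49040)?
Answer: 32869/54069 ≈ 0.60791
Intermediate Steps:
(-21451 - 11418)/(-5029 - 49040) = -32869/(-54069) = -32869*(-1/54069) = 32869/54069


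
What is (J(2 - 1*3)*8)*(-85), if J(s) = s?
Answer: 680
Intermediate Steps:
(J(2 - 1*3)*8)*(-85) = ((2 - 1*3)*8)*(-85) = ((2 - 3)*8)*(-85) = -1*8*(-85) = -8*(-85) = 680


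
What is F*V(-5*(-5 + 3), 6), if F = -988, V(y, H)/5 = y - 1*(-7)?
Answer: -83980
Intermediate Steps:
V(y, H) = 35 + 5*y (V(y, H) = 5*(y - 1*(-7)) = 5*(y + 7) = 5*(7 + y) = 35 + 5*y)
F*V(-5*(-5 + 3), 6) = -988*(35 + 5*(-5*(-5 + 3))) = -988*(35 + 5*(-5*(-2))) = -988*(35 + 5*10) = -988*(35 + 50) = -988*85 = -83980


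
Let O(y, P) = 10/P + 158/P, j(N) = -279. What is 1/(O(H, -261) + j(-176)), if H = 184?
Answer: -87/24329 ≈ -0.0035760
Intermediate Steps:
O(y, P) = 168/P
1/(O(H, -261) + j(-176)) = 1/(168/(-261) - 279) = 1/(168*(-1/261) - 279) = 1/(-56/87 - 279) = 1/(-24329/87) = -87/24329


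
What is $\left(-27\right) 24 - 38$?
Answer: $-686$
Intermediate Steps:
$\left(-27\right) 24 - 38 = -648 - 38 = -686$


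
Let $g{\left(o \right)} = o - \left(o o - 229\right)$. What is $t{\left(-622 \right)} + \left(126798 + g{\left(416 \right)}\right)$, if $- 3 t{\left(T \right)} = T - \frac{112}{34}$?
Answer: $- \frac{2315633}{51} \approx -45405.0$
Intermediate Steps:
$g{\left(o \right)} = 229 + o - o^{2}$ ($g{\left(o \right)} = o - \left(o^{2} - 229\right) = o - \left(-229 + o^{2}\right) = 229 + o - o^{2}$)
$t{\left(T \right)} = \frac{56}{51} - \frac{T}{3}$ ($t{\left(T \right)} = - \frac{T - \frac{112}{34}}{3} = - \frac{T - \frac{56}{17}}{3} = - \frac{- \frac{56}{17} + T}{3} = \frac{56}{51} - \frac{T}{3}$)
$t{\left(-622 \right)} + \left(126798 + g{\left(416 \right)}\right) = \left(\frac{56}{51} - - \frac{622}{3}\right) + \left(126798 + \left(229 + 416 - 416^{2}\right)\right) = \left(\frac{56}{51} + \frac{622}{3}\right) + \left(126798 + \left(229 + 416 - 173056\right)\right) = \frac{10630}{51} + \left(126798 + \left(229 + 416 - 173056\right)\right) = \frac{10630}{51} + \left(126798 - 172411\right) = \frac{10630}{51} - 45613 = - \frac{2315633}{51}$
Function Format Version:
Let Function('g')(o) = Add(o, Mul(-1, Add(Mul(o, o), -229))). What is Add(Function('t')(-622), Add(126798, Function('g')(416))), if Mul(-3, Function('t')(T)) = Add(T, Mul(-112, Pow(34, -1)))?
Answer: Rational(-2315633, 51) ≈ -45405.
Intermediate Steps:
Function('g')(o) = Add(229, o, Mul(-1, Pow(o, 2))) (Function('g')(o) = Add(o, Mul(-1, Add(Pow(o, 2), -229))) = Add(o, Mul(-1, Add(-229, Pow(o, 2)))) = Add(o, Add(229, Mul(-1, Pow(o, 2)))) = Add(229, o, Mul(-1, Pow(o, 2))))
Function('t')(T) = Add(Rational(56, 51), Mul(Rational(-1, 3), T)) (Function('t')(T) = Mul(Rational(-1, 3), Add(T, Mul(-112, Pow(34, -1)))) = Mul(Rational(-1, 3), Add(T, Mul(-112, Rational(1, 34)))) = Mul(Rational(-1, 3), Add(T, Rational(-56, 17))) = Mul(Rational(-1, 3), Add(Rational(-56, 17), T)) = Add(Rational(56, 51), Mul(Rational(-1, 3), T)))
Add(Function('t')(-622), Add(126798, Function('g')(416))) = Add(Add(Rational(56, 51), Mul(Rational(-1, 3), -622)), Add(126798, Add(229, 416, Mul(-1, Pow(416, 2))))) = Add(Add(Rational(56, 51), Rational(622, 3)), Add(126798, Add(229, 416, Mul(-1, 173056)))) = Add(Rational(10630, 51), Add(126798, Add(229, 416, -173056))) = Add(Rational(10630, 51), Add(126798, -172411)) = Add(Rational(10630, 51), -45613) = Rational(-2315633, 51)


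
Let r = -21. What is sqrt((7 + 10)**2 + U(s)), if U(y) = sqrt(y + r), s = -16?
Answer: sqrt(289 + I*sqrt(37)) ≈ 17.001 + 0.1789*I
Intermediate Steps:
U(y) = sqrt(-21 + y) (U(y) = sqrt(y - 21) = sqrt(-21 + y))
sqrt((7 + 10)**2 + U(s)) = sqrt((7 + 10)**2 + sqrt(-21 - 16)) = sqrt(17**2 + sqrt(-37)) = sqrt(289 + I*sqrt(37))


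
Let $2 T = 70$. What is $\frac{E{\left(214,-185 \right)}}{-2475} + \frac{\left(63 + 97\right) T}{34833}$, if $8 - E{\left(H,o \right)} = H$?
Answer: $\frac{7011866}{28737225} \approx 0.244$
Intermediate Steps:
$T = 35$ ($T = \frac{1}{2} \cdot 70 = 35$)
$E{\left(H,o \right)} = 8 - H$
$\frac{E{\left(214,-185 \right)}}{-2475} + \frac{\left(63 + 97\right) T}{34833} = \frac{8 - 214}{-2475} + \frac{\left(63 + 97\right) 35}{34833} = \left(8 - 214\right) \left(- \frac{1}{2475}\right) + 160 \cdot 35 \cdot \frac{1}{34833} = \left(-206\right) \left(- \frac{1}{2475}\right) + 5600 \cdot \frac{1}{34833} = \frac{206}{2475} + \frac{5600}{34833} = \frac{7011866}{28737225}$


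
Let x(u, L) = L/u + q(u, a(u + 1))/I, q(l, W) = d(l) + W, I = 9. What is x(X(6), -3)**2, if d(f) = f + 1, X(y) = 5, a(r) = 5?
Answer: 784/2025 ≈ 0.38716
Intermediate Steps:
d(f) = 1 + f
q(l, W) = 1 + W + l (q(l, W) = (1 + l) + W = 1 + W + l)
x(u, L) = 2/3 + u/9 + L/u (x(u, L) = L/u + (1 + 5 + u)/9 = L/u + (6 + u)*(1/9) = L/u + (2/3 + u/9) = 2/3 + u/9 + L/u)
x(X(6), -3)**2 = ((-3 + (1/9)*5*(6 + 5))/5)**2 = ((-3 + (1/9)*5*11)/5)**2 = ((-3 + 55/9)/5)**2 = ((1/5)*(28/9))**2 = (28/45)**2 = 784/2025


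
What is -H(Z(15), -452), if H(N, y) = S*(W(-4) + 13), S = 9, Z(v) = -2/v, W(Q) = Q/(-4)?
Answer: -126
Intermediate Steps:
W(Q) = -Q/4 (W(Q) = Q*(-1/4) = -Q/4)
H(N, y) = 126 (H(N, y) = 9*(-1/4*(-4) + 13) = 9*(1 + 13) = 9*14 = 126)
-H(Z(15), -452) = -1*126 = -126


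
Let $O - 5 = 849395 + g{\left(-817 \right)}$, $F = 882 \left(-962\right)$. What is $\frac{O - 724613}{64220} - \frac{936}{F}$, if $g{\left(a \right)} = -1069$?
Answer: $\frac{112214587}{58215430} \approx 1.9276$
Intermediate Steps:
$F = -848484$
$O = 848331$ ($O = 5 + \left(849395 - 1069\right) = 5 + 848326 = 848331$)
$\frac{O - 724613}{64220} - \frac{936}{F} = \frac{848331 - 724613}{64220} - \frac{936}{-848484} = \left(848331 - 724613\right) \frac{1}{64220} - - \frac{2}{1813} = 123718 \cdot \frac{1}{64220} + \frac{2}{1813} = \frac{61859}{32110} + \frac{2}{1813} = \frac{112214587}{58215430}$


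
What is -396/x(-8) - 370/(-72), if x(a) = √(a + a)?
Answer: 185/36 + 99*I ≈ 5.1389 + 99.0*I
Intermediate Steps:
x(a) = √2*√a (x(a) = √(2*a) = √2*√a)
-396/x(-8) - 370/(-72) = -396*(-I/4) - 370/(-72) = -396*(-I/4) - 370*(-1/72) = -396*(-I/4) + 185/36 = -(-99)*I + 185/36 = 99*I + 185/36 = 185/36 + 99*I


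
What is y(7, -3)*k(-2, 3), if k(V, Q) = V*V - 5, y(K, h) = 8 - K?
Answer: -1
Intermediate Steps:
k(V, Q) = -5 + V² (k(V, Q) = V² - 5 = -5 + V²)
y(7, -3)*k(-2, 3) = (8 - 1*7)*(-5 + (-2)²) = (8 - 7)*(-5 + 4) = 1*(-1) = -1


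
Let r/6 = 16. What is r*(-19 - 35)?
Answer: -5184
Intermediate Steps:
r = 96 (r = 6*16 = 96)
r*(-19 - 35) = 96*(-19 - 35) = 96*(-54) = -5184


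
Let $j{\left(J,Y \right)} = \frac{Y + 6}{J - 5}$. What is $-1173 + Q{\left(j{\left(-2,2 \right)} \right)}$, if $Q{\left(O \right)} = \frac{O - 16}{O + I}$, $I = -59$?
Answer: $- \frac{493713}{421} \approx -1172.7$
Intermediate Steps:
$j{\left(J,Y \right)} = \frac{6 + Y}{-5 + J}$
$Q{\left(O \right)} = \frac{-16 + O}{-59 + O}$ ($Q{\left(O \right)} = \frac{O - 16}{O - 59} = \frac{-16 + O}{-59 + O}$)
$-1173 + Q{\left(j{\left(-2,2 \right)} \right)} = -1173 + \frac{-16 + \frac{6 + 2}{-5 - 2}}{-59 + \frac{6 + 2}{-5 - 2}} = -1173 + \frac{-16 + \frac{1}{-7} \cdot 8}{-59 + \frac{1}{-7} \cdot 8} = -1173 + \frac{-16 - \frac{8}{7}}{-59 - \frac{8}{7}} = -1173 + \frac{1}{- \frac{421}{7}} \left(- \frac{120}{7}\right) = -1173 - - \frac{120}{421} = -1173 + \frac{120}{421} = - \frac{493713}{421}$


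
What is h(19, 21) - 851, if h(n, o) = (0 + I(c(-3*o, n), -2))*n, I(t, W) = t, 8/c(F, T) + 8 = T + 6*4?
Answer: -29633/35 ≈ -846.66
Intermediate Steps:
c(F, T) = 8/(16 + T) (c(F, T) = 8/(-8 + (T + 6*4)) = 8/(-8 + (T + 24)) = 8/(-8 + (24 + T)) = 8/(16 + T))
h(n, o) = 8*n/(16 + n) (h(n, o) = (0 + 8/(16 + n))*n = (8/(16 + n))*n = 8*n/(16 + n))
h(19, 21) - 851 = 8*19/(16 + 19) - 851 = 8*19/35 - 851 = 8*19*(1/35) - 851 = 152/35 - 851 = -29633/35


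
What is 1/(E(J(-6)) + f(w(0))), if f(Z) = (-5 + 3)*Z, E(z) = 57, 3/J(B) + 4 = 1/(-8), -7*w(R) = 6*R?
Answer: 1/57 ≈ 0.017544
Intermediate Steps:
w(R) = -6*R/7
J(B) = -8/11 (J(B) = 3/(-4 + 1/(-8)) = 3/(-4 - ⅛) = 3/(-33/8) = 3*(-8/33) = -8/11)
f(Z) = -2*Z
1/(E(J(-6)) + f(w(0))) = 1/(57 - (-12)*0/7) = 1/(57 - 2*0) = 1/(57 + 0) = 1/57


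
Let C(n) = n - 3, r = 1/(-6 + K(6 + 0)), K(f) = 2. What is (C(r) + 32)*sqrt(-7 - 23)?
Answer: 115*I*sqrt(30)/4 ≈ 157.47*I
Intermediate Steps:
r = -1/4 (r = 1/(-6 + 2) = 1/(-4) = -1/4 ≈ -0.25000)
C(n) = -3 + n
(C(r) + 32)*sqrt(-7 - 23) = ((-3 - 1/4) + 32)*sqrt(-7 - 23) = (-13/4 + 32)*sqrt(-30) = 115*(I*sqrt(30))/4 = 115*I*sqrt(30)/4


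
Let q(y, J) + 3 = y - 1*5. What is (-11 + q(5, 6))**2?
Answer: 196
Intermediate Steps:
q(y, J) = -8 + y (q(y, J) = -3 + (y - 1*5) = -3 + (y - 5) = -3 + (-5 + y) = -8 + y)
(-11 + q(5, 6))**2 = (-11 + (-8 + 5))**2 = (-11 - 3)**2 = (-14)**2 = 196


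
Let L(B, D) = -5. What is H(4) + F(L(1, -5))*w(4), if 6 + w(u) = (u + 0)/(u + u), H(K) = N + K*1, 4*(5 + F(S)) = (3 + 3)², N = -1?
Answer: -19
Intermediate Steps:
F(S) = 4 (F(S) = -5 + (3 + 3)²/4 = -5 + (¼)*6² = -5 + (¼)*36 = -5 + 9 = 4)
H(K) = -1 + K (H(K) = -1 + K*1 = -1 + K)
w(u) = -11/2 (w(u) = -6 + (u + 0)/(u + u) = -6 + u/((2*u)) = -6 + u*(1/(2*u)) = -6 + ½ = -11/2)
H(4) + F(L(1, -5))*w(4) = (-1 + 4) + 4*(-11/2) = 3 - 22 = -19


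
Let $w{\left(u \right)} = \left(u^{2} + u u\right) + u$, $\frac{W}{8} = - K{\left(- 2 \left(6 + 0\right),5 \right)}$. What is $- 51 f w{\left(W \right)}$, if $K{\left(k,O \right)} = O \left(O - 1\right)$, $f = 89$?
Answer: $-231670560$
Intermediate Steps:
$K{\left(k,O \right)} = O \left(-1 + O\right)$
$W = -160$ ($W = 8 \left(- 5 \left(-1 + 5\right)\right) = 8 \left(- 5 \cdot 4\right) = 8 \left(\left(-1\right) 20\right) = 8 \left(-20\right) = -160$)
$w{\left(u \right)} = u + 2 u^{2}$ ($w{\left(u \right)} = \left(u^{2} + u^{2}\right) + u = 2 u^{2} + u = u + 2 u^{2}$)
$- 51 f w{\left(W \right)} = \left(-51\right) 89 \left(- 160 \left(1 + 2 \left(-160\right)\right)\right) = - 4539 \left(- 160 \left(1 - 320\right)\right) = - 4539 \left(\left(-160\right) \left(-319\right)\right) = \left(-4539\right) 51040 = -231670560$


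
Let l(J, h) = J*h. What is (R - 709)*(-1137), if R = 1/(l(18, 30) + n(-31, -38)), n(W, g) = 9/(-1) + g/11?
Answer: 4677977292/5803 ≈ 8.0613e+5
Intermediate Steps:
n(W, g) = -9 + g/11 (n(W, g) = 9*(-1) + g*(1/11) = -9 + g/11)
R = 11/5803 (R = 1/(18*30 + (-9 + (1/11)*(-38))) = 1/(540 + (-9 - 38/11)) = 1/(540 - 137/11) = 1/(5803/11) = 11/5803 ≈ 0.0018956)
(R - 709)*(-1137) = (11/5803 - 709)*(-1137) = -4114316/5803*(-1137) = 4677977292/5803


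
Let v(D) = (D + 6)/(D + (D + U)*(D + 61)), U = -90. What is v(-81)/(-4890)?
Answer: 5/1088514 ≈ 4.5934e-6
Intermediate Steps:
v(D) = (6 + D)/(D + (-90 + D)*(61 + D)) (v(D) = (D + 6)/(D + (D - 90)*(D + 61)) = (6 + D)/(D + (-90 + D)*(61 + D)))
v(-81)/(-4890) = ((6 - 81)/(-5490 + (-81)² - 28*(-81)))/(-4890) = (-75/(-5490 + 6561 + 2268))*(-1/4890) = (-75/3339)*(-1/4890) = ((1/3339)*(-75))*(-1/4890) = -25/1113*(-1/4890) = 5/1088514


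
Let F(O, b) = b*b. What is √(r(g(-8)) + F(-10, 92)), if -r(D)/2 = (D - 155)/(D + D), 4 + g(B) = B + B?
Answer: √33821/2 ≈ 91.952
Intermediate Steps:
g(B) = -4 + 2*B (g(B) = -4 + (B + B) = -4 + 2*B)
F(O, b) = b²
r(D) = -(-155 + D)/D (r(D) = -2*(D - 155)/(D + D) = -2*(-155 + D)/(2*D) = -2*(-155 + D)*1/(2*D) = -(-155 + D)/D)
√(r(g(-8)) + F(-10, 92)) = √((155 - (-4 + 2*(-8)))/(-4 + 2*(-8)) + 92²) = √((155 - (-4 - 16))/(-4 - 16) + 8464) = √((155 - 1*(-20))/(-20) + 8464) = √(-(155 + 20)/20 + 8464) = √(-1/20*175 + 8464) = √(-35/4 + 8464) = √(33821/4) = √33821/2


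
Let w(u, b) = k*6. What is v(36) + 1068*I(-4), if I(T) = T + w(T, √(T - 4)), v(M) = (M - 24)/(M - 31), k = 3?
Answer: 74772/5 ≈ 14954.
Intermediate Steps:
v(M) = (-24 + M)/(-31 + M)
w(u, b) = 18 (w(u, b) = 3*6 = 18)
I(T) = 18 + T (I(T) = T + 18 = 18 + T)
v(36) + 1068*I(-4) = (-24 + 36)/(-31 + 36) + 1068*(18 - 4) = 12/5 + 1068*14 = (⅕)*12 + 14952 = 12/5 + 14952 = 74772/5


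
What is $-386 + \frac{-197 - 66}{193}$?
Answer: $- \frac{74761}{193} \approx -387.36$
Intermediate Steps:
$-386 + \frac{-197 - 66}{193} = -386 - \frac{263}{193} = - \frac{74761}{193}$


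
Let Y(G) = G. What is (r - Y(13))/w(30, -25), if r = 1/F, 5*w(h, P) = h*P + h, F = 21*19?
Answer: 2593/28728 ≈ 0.090260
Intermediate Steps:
F = 399
w(h, P) = h/5 + P*h/5 (w(h, P) = (h*P + h)/5 = (P*h + h)/5 = (h + P*h)/5 = h/5 + P*h/5)
r = 1/399 ≈ 0.0025063
(r - Y(13))/w(30, -25) = (1/399 - 1*13)/(((⅕)*30*(1 - 25))) = (1/399 - 13)/(((⅕)*30*(-24))) = -5186/399/(-144) = -5186/399*(-1/144) = 2593/28728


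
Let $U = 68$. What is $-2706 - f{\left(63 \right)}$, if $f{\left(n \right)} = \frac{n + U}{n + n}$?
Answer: $- \frac{341087}{126} \approx -2707.0$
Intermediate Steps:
$f{\left(n \right)} = \frac{68 + n}{2 n}$ ($f{\left(n \right)} = \frac{n + 68}{n + n} = \frac{68 + n}{2 n}$)
$-2706 - f{\left(63 \right)} = -2706 - \frac{68 + 63}{2 \cdot 63} = -2706 - \frac{1}{2} \cdot \frac{1}{63} \cdot 131 = -2706 - \frac{131}{126} = - \frac{341087}{126}$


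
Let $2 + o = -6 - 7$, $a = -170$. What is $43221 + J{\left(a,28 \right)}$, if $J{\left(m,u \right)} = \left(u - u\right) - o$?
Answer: $43236$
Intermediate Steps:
$o = -15$ ($o = -2 - 13 = -15$)
$J{\left(m,u \right)} = 15$ ($J{\left(m,u \right)} = \left(u - u\right) - -15 = 0 + 15 = 15$)
$43221 + J{\left(a,28 \right)} = 43221 + 15 = 43236$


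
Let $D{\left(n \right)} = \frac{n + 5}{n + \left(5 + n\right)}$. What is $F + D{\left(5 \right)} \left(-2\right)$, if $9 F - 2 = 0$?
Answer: $- \frac{10}{9} \approx -1.1111$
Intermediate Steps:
$D{\left(n \right)} = \frac{5 + n}{5 + 2 n}$
$F = \frac{2}{9}$ ($F = \frac{2}{9} + \frac{1}{9} \cdot 0 = \frac{2}{9} + 0 = \frac{2}{9} \approx 0.22222$)
$F + D{\left(5 \right)} \left(-2\right) = \frac{2}{9} + \frac{5 + 5}{5 + 2 \cdot 5} \left(-2\right) = \frac{2}{9} + \frac{1}{5 + 10} \cdot 10 \left(-2\right) = \frac{2}{9} + \frac{1}{15} \cdot 10 \left(-2\right) = \frac{2}{9} + \frac{2}{3} \left(-2\right) = \frac{2}{9} - \frac{4}{3} = - \frac{10}{9}$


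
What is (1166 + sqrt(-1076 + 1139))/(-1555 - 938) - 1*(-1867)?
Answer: 4653265/2493 - sqrt(7)/831 ≈ 1866.5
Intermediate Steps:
(1166 + sqrt(-1076 + 1139))/(-1555 - 938) - 1*(-1867) = (1166 + sqrt(63))/(-2493) + 1867 = (1166 + 3*sqrt(7))*(-1/2493) + 1867 = (-1166/2493 - sqrt(7)/831) + 1867 = 4653265/2493 - sqrt(7)/831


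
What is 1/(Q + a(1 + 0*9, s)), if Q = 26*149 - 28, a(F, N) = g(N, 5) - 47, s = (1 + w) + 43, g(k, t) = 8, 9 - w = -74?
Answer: 1/3807 ≈ 0.00026267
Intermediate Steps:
w = 83 (w = 9 - 1*(-74) = 9 + 74 = 83)
s = 127 (s = (1 + 83) + 43 = 84 + 43 = 127)
a(F, N) = -39 (a(F, N) = 8 - 47 = -39)
Q = 3846 (Q = 3874 - 28 = 3846)
1/(Q + a(1 + 0*9, s)) = 1/(3846 - 39) = 1/3807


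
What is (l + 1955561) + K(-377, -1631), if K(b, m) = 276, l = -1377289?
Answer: 578548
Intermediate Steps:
(l + 1955561) + K(-377, -1631) = (-1377289 + 1955561) + 276 = 578272 + 276 = 578548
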